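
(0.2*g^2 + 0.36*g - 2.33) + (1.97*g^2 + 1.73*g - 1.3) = 2.17*g^2 + 2.09*g - 3.63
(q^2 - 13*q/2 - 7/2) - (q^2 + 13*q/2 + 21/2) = -13*q - 14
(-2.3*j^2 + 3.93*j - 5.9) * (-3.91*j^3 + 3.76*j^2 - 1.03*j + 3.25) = 8.993*j^5 - 24.0143*j^4 + 40.2148*j^3 - 33.7069*j^2 + 18.8495*j - 19.175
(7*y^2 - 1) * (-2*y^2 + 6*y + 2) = -14*y^4 + 42*y^3 + 16*y^2 - 6*y - 2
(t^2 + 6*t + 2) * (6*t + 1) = 6*t^3 + 37*t^2 + 18*t + 2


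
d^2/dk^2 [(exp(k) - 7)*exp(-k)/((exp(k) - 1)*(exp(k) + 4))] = 2*(2*exp(5*k) - 27*exp(4*k) - 103*exp(3*k) - 92*exp(2*k) + 126*exp(k) - 56)*exp(-k)/(exp(6*k) + 9*exp(5*k) + 15*exp(4*k) - 45*exp(3*k) - 60*exp(2*k) + 144*exp(k) - 64)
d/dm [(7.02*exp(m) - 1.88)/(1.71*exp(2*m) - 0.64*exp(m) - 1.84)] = (-12.0042*exp(2*m) + 6.4296*exp(m) - 14.12)*exp(m)/(2.9241*exp(4*m) - 2.1888*exp(3*m) - 5.8832*exp(2*m) + 2.3552*exp(m) + 3.3856)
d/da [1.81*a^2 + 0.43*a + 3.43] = 3.62*a + 0.43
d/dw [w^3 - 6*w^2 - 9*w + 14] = 3*w^2 - 12*w - 9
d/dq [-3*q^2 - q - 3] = -6*q - 1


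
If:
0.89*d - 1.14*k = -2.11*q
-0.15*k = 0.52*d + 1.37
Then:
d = -0.43577034283354*q - 2.15035109458901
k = 1.51067052182294*q - 1.67878287209142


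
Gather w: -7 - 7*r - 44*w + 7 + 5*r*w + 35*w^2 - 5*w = -7*r + 35*w^2 + w*(5*r - 49)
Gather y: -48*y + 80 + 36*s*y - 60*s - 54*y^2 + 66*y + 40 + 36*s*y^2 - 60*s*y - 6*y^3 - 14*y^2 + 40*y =-60*s - 6*y^3 + y^2*(36*s - 68) + y*(58 - 24*s) + 120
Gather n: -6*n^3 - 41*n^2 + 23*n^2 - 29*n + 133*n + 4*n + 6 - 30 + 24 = -6*n^3 - 18*n^2 + 108*n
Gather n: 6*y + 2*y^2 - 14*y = 2*y^2 - 8*y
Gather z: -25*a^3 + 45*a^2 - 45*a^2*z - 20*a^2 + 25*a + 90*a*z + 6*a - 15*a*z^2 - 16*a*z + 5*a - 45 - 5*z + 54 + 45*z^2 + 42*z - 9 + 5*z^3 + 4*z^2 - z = -25*a^3 + 25*a^2 + 36*a + 5*z^3 + z^2*(49 - 15*a) + z*(-45*a^2 + 74*a + 36)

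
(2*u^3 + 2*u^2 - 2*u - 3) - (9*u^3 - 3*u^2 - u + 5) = -7*u^3 + 5*u^2 - u - 8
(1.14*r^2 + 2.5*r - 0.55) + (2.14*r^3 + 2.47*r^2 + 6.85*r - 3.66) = 2.14*r^3 + 3.61*r^2 + 9.35*r - 4.21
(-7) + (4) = -3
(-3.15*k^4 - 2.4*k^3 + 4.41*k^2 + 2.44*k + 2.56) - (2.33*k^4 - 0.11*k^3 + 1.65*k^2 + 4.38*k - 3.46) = -5.48*k^4 - 2.29*k^3 + 2.76*k^2 - 1.94*k + 6.02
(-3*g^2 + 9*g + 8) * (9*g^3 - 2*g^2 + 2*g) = -27*g^5 + 87*g^4 + 48*g^3 + 2*g^2 + 16*g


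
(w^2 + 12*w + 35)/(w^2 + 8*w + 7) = (w + 5)/(w + 1)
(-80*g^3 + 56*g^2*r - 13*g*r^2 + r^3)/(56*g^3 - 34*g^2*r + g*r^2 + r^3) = (20*g^2 - 9*g*r + r^2)/(-14*g^2 + 5*g*r + r^2)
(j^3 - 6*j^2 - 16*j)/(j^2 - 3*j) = (j^2 - 6*j - 16)/(j - 3)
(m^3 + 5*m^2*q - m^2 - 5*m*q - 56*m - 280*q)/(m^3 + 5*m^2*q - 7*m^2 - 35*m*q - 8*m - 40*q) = (m + 7)/(m + 1)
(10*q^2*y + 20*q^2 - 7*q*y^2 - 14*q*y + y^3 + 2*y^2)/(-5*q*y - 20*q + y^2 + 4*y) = (-2*q*y - 4*q + y^2 + 2*y)/(y + 4)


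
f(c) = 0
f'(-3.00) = 0.00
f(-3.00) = 0.00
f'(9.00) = 0.00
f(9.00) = 0.00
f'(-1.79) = 0.00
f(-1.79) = 0.00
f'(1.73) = 0.00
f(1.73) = 0.00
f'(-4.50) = 0.00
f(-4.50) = 0.00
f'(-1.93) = 0.00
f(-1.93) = 0.00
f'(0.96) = 0.00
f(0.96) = 0.00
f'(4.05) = 0.00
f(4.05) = 0.00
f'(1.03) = 0.00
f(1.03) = 0.00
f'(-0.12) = 0.00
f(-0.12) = 0.00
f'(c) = 0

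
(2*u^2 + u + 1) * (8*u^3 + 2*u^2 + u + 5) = 16*u^5 + 12*u^4 + 12*u^3 + 13*u^2 + 6*u + 5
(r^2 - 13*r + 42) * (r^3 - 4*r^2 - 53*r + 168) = r^5 - 17*r^4 + 41*r^3 + 689*r^2 - 4410*r + 7056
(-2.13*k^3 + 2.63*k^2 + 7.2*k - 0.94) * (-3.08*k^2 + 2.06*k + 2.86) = 6.5604*k^5 - 12.4882*k^4 - 22.85*k^3 + 25.249*k^2 + 18.6556*k - 2.6884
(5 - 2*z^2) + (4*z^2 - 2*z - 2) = 2*z^2 - 2*z + 3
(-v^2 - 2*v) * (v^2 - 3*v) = -v^4 + v^3 + 6*v^2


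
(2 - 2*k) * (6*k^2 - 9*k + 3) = -12*k^3 + 30*k^2 - 24*k + 6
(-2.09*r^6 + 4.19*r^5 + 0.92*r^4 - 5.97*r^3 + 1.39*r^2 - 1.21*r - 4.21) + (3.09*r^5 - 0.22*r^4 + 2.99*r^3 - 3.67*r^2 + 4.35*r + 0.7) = -2.09*r^6 + 7.28*r^5 + 0.7*r^4 - 2.98*r^3 - 2.28*r^2 + 3.14*r - 3.51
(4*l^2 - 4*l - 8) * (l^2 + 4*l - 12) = 4*l^4 + 12*l^3 - 72*l^2 + 16*l + 96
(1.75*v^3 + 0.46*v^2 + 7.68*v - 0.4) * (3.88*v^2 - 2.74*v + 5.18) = 6.79*v^5 - 3.0102*v^4 + 37.603*v^3 - 20.2124*v^2 + 40.8784*v - 2.072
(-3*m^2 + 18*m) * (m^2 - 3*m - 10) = -3*m^4 + 27*m^3 - 24*m^2 - 180*m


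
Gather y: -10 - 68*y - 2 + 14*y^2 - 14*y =14*y^2 - 82*y - 12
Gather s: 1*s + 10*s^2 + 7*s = 10*s^2 + 8*s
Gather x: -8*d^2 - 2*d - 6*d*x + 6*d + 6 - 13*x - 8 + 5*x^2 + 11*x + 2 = -8*d^2 + 4*d + 5*x^2 + x*(-6*d - 2)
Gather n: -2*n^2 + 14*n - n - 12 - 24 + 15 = -2*n^2 + 13*n - 21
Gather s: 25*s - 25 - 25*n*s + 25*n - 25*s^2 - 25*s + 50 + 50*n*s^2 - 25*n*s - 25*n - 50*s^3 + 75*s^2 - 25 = -50*n*s - 50*s^3 + s^2*(50*n + 50)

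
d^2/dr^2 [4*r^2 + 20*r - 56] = 8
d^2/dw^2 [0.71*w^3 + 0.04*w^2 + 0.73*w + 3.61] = 4.26*w + 0.08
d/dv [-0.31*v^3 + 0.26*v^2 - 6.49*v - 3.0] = -0.93*v^2 + 0.52*v - 6.49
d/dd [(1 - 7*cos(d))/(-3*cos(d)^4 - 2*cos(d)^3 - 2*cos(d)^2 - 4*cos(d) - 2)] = 4*(63*cos(d)^4 + 16*cos(d)^3 + 8*cos(d)^2 - 4*cos(d) - 18)*sin(d)/(6*sin(d)^4 - 16*sin(d)^2 + 11*cos(d) + cos(3*d) + 14)^2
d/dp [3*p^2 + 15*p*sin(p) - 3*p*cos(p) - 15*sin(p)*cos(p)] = 3*p*sin(p) + 15*p*cos(p) + 6*p + 15*sin(p) - 3*cos(p) - 15*cos(2*p)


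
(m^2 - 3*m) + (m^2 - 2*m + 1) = 2*m^2 - 5*m + 1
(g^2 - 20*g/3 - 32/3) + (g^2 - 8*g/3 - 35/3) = 2*g^2 - 28*g/3 - 67/3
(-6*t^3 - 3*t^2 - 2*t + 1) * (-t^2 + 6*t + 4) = 6*t^5 - 33*t^4 - 40*t^3 - 25*t^2 - 2*t + 4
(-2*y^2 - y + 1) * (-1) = 2*y^2 + y - 1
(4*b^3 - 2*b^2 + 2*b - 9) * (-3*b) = -12*b^4 + 6*b^3 - 6*b^2 + 27*b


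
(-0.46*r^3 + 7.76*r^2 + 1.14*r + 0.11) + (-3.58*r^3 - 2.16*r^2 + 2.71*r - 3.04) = -4.04*r^3 + 5.6*r^2 + 3.85*r - 2.93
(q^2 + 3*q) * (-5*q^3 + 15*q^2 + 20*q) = -5*q^5 + 65*q^3 + 60*q^2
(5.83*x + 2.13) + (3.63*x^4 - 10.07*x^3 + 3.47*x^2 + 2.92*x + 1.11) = 3.63*x^4 - 10.07*x^3 + 3.47*x^2 + 8.75*x + 3.24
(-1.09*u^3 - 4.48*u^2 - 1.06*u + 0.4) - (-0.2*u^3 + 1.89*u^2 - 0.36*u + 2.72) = -0.89*u^3 - 6.37*u^2 - 0.7*u - 2.32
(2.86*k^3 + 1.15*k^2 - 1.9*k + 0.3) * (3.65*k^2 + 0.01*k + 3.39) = 10.439*k^5 + 4.2261*k^4 + 2.7719*k^3 + 4.9745*k^2 - 6.438*k + 1.017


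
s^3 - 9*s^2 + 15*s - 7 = (s - 7)*(s - 1)^2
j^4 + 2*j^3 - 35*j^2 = j^2*(j - 5)*(j + 7)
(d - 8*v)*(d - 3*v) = d^2 - 11*d*v + 24*v^2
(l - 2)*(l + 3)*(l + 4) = l^3 + 5*l^2 - 2*l - 24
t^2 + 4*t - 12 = (t - 2)*(t + 6)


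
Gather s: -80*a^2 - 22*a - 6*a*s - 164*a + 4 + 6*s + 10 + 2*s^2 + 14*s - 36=-80*a^2 - 186*a + 2*s^2 + s*(20 - 6*a) - 22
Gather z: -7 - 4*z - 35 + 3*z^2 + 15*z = 3*z^2 + 11*z - 42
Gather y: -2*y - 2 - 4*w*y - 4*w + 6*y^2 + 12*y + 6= -4*w + 6*y^2 + y*(10 - 4*w) + 4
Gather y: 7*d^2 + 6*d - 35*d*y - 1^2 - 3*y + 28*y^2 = 7*d^2 + 6*d + 28*y^2 + y*(-35*d - 3) - 1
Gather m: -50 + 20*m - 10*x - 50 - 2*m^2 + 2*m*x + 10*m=-2*m^2 + m*(2*x + 30) - 10*x - 100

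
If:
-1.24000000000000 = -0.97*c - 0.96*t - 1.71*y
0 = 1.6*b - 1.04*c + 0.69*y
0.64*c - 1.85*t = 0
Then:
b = 0.618996222342148 - 1.2848657582299*y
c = 0.952301880526381 - 1.31325501266138*y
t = 0.329444974884802 - 0.454315247623397*y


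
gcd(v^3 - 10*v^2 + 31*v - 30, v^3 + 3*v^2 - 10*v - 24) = v - 3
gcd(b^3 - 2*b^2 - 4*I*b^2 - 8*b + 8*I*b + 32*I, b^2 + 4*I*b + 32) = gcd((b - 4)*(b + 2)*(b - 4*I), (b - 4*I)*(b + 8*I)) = b - 4*I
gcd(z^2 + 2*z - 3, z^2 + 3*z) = z + 3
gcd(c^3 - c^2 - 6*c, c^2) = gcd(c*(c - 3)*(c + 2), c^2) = c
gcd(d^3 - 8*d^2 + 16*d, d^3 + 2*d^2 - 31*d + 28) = d - 4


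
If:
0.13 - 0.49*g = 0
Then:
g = 0.27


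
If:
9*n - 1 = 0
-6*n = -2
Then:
No Solution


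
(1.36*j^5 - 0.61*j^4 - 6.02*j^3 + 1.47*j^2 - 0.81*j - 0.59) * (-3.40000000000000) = -4.624*j^5 + 2.074*j^4 + 20.468*j^3 - 4.998*j^2 + 2.754*j + 2.006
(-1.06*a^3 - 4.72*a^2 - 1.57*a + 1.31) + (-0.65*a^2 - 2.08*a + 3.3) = -1.06*a^3 - 5.37*a^2 - 3.65*a + 4.61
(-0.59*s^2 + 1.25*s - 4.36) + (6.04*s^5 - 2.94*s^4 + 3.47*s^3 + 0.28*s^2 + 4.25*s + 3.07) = 6.04*s^5 - 2.94*s^4 + 3.47*s^3 - 0.31*s^2 + 5.5*s - 1.29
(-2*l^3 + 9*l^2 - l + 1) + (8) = -2*l^3 + 9*l^2 - l + 9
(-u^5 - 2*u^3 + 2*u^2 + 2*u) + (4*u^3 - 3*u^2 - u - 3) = -u^5 + 2*u^3 - u^2 + u - 3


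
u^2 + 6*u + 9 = (u + 3)^2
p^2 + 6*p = p*(p + 6)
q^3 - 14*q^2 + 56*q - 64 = (q - 8)*(q - 4)*(q - 2)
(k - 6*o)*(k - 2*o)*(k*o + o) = k^3*o - 8*k^2*o^2 + k^2*o + 12*k*o^3 - 8*k*o^2 + 12*o^3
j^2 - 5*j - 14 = (j - 7)*(j + 2)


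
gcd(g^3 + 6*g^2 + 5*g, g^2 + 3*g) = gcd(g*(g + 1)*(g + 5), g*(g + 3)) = g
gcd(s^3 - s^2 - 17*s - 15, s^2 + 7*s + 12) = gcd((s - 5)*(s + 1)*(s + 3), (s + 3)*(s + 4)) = s + 3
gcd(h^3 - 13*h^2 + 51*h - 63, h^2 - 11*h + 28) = h - 7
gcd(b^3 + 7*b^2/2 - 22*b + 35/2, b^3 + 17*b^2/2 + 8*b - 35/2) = b^2 + 6*b - 7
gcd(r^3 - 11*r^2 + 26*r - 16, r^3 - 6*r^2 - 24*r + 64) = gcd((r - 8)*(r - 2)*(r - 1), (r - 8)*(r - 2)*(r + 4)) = r^2 - 10*r + 16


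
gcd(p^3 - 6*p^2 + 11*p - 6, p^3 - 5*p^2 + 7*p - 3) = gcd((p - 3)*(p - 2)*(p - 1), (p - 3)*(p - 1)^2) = p^2 - 4*p + 3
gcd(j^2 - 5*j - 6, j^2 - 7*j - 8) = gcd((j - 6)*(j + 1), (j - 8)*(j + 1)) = j + 1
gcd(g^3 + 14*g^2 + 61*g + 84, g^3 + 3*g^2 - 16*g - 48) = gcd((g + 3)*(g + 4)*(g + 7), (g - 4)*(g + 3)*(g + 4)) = g^2 + 7*g + 12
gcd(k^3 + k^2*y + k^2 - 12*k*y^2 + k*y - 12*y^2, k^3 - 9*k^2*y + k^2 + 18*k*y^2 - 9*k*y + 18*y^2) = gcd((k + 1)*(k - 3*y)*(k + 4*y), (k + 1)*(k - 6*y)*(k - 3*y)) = -k^2 + 3*k*y - k + 3*y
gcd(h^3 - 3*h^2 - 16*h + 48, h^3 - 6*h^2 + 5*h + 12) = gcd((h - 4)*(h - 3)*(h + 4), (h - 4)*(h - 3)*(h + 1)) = h^2 - 7*h + 12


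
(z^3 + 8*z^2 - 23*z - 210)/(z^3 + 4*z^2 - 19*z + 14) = (z^2 + z - 30)/(z^2 - 3*z + 2)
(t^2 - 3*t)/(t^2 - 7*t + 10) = t*(t - 3)/(t^2 - 7*t + 10)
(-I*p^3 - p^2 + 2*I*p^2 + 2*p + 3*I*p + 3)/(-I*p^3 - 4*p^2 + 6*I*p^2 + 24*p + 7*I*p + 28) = (p^2 - p*(3 + I) + 3*I)/(p^2 - p*(7 + 4*I) + 28*I)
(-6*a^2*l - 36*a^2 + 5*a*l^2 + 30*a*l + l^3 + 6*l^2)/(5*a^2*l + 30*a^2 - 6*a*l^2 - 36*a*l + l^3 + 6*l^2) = (-6*a - l)/(5*a - l)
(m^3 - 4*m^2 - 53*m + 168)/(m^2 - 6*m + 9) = (m^2 - m - 56)/(m - 3)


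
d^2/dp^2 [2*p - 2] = 0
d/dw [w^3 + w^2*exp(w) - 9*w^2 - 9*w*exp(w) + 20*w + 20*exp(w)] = w^2*exp(w) + 3*w^2 - 7*w*exp(w) - 18*w + 11*exp(w) + 20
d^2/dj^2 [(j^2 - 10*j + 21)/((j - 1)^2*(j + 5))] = 2*(j^4 - 28*j^3 + 6*j^2 + 356*j + 961)/(j^7 + 11*j^6 + 21*j^5 - 89*j^4 - 109*j^3 + 465*j^2 - 425*j + 125)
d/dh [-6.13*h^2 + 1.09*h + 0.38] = 1.09 - 12.26*h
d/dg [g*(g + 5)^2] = (g + 5)*(3*g + 5)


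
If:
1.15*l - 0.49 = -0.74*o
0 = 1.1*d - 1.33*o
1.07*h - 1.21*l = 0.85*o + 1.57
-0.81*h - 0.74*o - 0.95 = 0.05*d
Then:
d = -3.58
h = 1.75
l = 2.33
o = -2.96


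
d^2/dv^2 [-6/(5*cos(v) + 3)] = 30*(5*cos(v)^2 - 3*cos(v) - 10)/(5*cos(v) + 3)^3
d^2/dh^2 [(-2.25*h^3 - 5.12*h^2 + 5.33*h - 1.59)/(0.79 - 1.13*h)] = (5.74605*h^3 - 12.05145*h^2 + 8.42535*h + 0.935143999999999)/(1.442897*h^3 - 3.026253*h^2 + 2.115699*h - 0.493039)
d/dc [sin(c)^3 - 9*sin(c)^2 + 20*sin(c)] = (3*sin(c)^2 - 18*sin(c) + 20)*cos(c)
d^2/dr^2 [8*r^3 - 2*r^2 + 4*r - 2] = 48*r - 4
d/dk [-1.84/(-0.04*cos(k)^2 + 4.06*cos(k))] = (0.1472*cos(k) - 7.4704)*sin(k)/((0.04*cos(k) - 4.06)^2*cos(k)^2)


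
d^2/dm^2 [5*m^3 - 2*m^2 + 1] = 30*m - 4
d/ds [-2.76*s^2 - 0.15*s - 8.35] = -5.52*s - 0.15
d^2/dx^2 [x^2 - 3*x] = 2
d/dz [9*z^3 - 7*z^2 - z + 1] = 27*z^2 - 14*z - 1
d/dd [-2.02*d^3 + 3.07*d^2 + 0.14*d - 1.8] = -6.06*d^2 + 6.14*d + 0.14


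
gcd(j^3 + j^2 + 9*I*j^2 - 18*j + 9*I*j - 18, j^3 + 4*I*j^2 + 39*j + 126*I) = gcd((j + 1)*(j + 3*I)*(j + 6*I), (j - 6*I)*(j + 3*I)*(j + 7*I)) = j + 3*I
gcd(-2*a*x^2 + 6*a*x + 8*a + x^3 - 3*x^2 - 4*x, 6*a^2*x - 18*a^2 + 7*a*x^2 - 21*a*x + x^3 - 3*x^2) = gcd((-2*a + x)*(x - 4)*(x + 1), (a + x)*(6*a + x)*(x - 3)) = 1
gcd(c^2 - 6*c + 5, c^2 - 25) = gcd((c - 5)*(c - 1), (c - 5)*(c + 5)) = c - 5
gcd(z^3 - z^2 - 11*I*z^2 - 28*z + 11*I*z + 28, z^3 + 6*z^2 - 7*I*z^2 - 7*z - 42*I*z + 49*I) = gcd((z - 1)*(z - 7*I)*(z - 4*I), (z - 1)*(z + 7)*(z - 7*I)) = z^2 + z*(-1 - 7*I) + 7*I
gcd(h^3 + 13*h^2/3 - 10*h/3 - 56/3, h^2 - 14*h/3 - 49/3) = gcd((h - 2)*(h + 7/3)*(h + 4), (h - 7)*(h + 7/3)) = h + 7/3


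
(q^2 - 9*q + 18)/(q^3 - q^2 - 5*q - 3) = (q - 6)/(q^2 + 2*q + 1)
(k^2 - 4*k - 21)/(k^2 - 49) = (k + 3)/(k + 7)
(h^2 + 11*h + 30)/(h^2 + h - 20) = (h + 6)/(h - 4)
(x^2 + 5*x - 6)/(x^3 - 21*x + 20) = (x + 6)/(x^2 + x - 20)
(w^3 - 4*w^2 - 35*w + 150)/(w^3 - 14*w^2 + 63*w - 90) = (w^2 + w - 30)/(w^2 - 9*w + 18)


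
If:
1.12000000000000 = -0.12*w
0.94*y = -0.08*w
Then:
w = -9.33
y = 0.79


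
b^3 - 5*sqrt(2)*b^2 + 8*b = b*(b - 4*sqrt(2))*(b - sqrt(2))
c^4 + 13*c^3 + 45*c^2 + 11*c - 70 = (c - 1)*(c + 2)*(c + 5)*(c + 7)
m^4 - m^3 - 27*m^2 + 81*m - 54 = (m - 3)^2*(m - 1)*(m + 6)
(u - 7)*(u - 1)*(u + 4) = u^3 - 4*u^2 - 25*u + 28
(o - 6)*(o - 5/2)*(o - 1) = o^3 - 19*o^2/2 + 47*o/2 - 15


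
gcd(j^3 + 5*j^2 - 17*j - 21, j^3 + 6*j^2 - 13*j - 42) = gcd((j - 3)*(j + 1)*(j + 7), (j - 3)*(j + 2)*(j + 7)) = j^2 + 4*j - 21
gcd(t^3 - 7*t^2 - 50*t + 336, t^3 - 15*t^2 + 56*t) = t - 8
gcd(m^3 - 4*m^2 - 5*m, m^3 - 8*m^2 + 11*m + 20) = m^2 - 4*m - 5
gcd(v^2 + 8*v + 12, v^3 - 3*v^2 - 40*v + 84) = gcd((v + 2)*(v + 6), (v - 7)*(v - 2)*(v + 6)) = v + 6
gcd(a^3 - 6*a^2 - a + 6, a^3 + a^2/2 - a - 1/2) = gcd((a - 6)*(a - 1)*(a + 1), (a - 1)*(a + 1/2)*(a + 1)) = a^2 - 1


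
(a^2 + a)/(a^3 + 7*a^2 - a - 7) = a/(a^2 + 6*a - 7)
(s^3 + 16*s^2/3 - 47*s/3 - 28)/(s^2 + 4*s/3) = s + 4 - 21/s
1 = 1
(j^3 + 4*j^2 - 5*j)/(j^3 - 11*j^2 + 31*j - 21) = j*(j + 5)/(j^2 - 10*j + 21)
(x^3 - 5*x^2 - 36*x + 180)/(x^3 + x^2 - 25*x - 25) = (x^2 - 36)/(x^2 + 6*x + 5)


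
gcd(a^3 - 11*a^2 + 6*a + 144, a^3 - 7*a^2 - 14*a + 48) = a^2 - 5*a - 24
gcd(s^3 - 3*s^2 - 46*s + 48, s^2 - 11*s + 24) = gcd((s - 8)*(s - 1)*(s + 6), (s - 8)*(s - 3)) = s - 8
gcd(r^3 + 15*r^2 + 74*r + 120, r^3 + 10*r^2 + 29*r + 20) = r^2 + 9*r + 20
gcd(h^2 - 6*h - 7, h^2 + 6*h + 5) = h + 1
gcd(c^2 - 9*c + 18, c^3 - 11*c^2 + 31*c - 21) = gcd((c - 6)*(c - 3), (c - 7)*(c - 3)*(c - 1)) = c - 3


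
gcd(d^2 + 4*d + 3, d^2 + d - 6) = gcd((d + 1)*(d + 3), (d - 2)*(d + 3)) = d + 3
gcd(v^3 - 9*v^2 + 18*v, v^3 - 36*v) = v^2 - 6*v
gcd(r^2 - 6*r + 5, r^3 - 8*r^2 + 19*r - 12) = r - 1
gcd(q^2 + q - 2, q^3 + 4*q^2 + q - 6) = q^2 + q - 2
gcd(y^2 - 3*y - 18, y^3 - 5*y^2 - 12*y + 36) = y^2 - 3*y - 18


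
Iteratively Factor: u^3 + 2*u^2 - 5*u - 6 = (u - 2)*(u^2 + 4*u + 3) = (u - 2)*(u + 1)*(u + 3)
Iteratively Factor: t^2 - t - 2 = (t + 1)*(t - 2)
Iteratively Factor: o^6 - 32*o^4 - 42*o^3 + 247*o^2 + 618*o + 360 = (o + 1)*(o^5 - o^4 - 31*o^3 - 11*o^2 + 258*o + 360) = (o + 1)*(o + 3)*(o^4 - 4*o^3 - 19*o^2 + 46*o + 120) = (o - 5)*(o + 1)*(o + 3)*(o^3 + o^2 - 14*o - 24) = (o - 5)*(o + 1)*(o + 2)*(o + 3)*(o^2 - o - 12) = (o - 5)*(o - 4)*(o + 1)*(o + 2)*(o + 3)*(o + 3)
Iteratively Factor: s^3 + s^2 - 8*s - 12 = (s - 3)*(s^2 + 4*s + 4) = (s - 3)*(s + 2)*(s + 2)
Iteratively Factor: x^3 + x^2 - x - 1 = (x + 1)*(x^2 - 1) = (x + 1)^2*(x - 1)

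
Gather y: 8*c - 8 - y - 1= 8*c - y - 9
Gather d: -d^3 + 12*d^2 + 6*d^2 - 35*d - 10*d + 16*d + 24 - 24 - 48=-d^3 + 18*d^2 - 29*d - 48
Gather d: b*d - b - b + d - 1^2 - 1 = -2*b + d*(b + 1) - 2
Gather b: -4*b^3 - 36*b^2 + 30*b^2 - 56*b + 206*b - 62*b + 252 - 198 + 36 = -4*b^3 - 6*b^2 + 88*b + 90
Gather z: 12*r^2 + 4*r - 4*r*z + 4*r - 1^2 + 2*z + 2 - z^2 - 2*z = 12*r^2 - 4*r*z + 8*r - z^2 + 1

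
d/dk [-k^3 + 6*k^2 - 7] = 3*k*(4 - k)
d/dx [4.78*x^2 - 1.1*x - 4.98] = 9.56*x - 1.1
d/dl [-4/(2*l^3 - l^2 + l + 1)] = 4*(6*l^2 - 2*l + 1)/(2*l^3 - l^2 + l + 1)^2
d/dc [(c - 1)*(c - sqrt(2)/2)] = 2*c - 1 - sqrt(2)/2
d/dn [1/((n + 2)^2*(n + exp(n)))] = (-2*n - (n + 2)*(exp(n) + 1) - 2*exp(n))/((n + 2)^3*(n + exp(n))^2)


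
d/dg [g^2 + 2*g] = 2*g + 2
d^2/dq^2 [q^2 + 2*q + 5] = 2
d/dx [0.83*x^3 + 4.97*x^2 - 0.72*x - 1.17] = 2.49*x^2 + 9.94*x - 0.72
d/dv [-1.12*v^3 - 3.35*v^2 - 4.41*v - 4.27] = -3.36*v^2 - 6.7*v - 4.41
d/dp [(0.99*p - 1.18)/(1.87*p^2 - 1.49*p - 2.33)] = (-1.8513*p^2 + 4.4132*p - 4.0649)/(3.4969*p^4 - 5.5726*p^3 - 6.4941*p^2 + 6.9434*p + 5.4289)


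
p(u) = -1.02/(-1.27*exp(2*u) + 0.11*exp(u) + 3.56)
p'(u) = -1.02*(2.54*exp(2*u) - 0.11*exp(u))/(-1.27*exp(2*u) + 0.11*exp(u) + 3.56)^2 = (0.1122 - 2.5908*exp(u))*exp(u)/(-1.27*exp(2*u) + 0.11*exp(u) + 3.56)^2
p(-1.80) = -0.29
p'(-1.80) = -0.00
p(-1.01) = -0.30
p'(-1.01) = -0.03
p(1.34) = 0.07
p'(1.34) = -0.18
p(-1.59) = -0.29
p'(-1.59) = -0.01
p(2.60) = 0.00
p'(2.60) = -0.01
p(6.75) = 0.00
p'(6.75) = -0.00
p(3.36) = 0.00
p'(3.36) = -0.00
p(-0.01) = -0.42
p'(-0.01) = -0.41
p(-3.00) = -0.29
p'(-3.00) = 0.00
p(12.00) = 0.00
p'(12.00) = 0.00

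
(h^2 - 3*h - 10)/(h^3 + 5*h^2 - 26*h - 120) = (h + 2)/(h^2 + 10*h + 24)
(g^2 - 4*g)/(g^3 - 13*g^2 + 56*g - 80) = g/(g^2 - 9*g + 20)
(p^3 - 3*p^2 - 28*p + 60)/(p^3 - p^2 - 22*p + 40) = (p - 6)/(p - 4)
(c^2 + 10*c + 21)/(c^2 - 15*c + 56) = (c^2 + 10*c + 21)/(c^2 - 15*c + 56)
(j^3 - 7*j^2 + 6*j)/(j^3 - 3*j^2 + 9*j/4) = 4*(j^2 - 7*j + 6)/(4*j^2 - 12*j + 9)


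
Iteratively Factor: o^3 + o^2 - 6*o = (o + 3)*(o^2 - 2*o) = (o - 2)*(o + 3)*(o)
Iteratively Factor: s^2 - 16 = (s + 4)*(s - 4)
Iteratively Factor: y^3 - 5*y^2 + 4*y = (y - 4)*(y^2 - y) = (y - 4)*(y - 1)*(y)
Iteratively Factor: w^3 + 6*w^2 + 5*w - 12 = (w + 4)*(w^2 + 2*w - 3) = (w + 3)*(w + 4)*(w - 1)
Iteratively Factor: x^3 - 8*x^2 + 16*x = (x - 4)*(x^2 - 4*x) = (x - 4)^2*(x)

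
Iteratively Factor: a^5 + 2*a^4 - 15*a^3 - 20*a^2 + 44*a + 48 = (a + 2)*(a^4 - 15*a^2 + 10*a + 24) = (a + 1)*(a + 2)*(a^3 - a^2 - 14*a + 24) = (a + 1)*(a + 2)*(a + 4)*(a^2 - 5*a + 6) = (a - 2)*(a + 1)*(a + 2)*(a + 4)*(a - 3)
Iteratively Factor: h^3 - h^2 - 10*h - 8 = (h + 2)*(h^2 - 3*h - 4) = (h - 4)*(h + 2)*(h + 1)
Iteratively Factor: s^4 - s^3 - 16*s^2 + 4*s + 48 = (s + 2)*(s^3 - 3*s^2 - 10*s + 24) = (s - 4)*(s + 2)*(s^2 + s - 6) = (s - 4)*(s - 2)*(s + 2)*(s + 3)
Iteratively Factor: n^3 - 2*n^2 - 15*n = (n - 5)*(n^2 + 3*n) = n*(n - 5)*(n + 3)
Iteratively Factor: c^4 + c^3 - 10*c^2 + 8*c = (c)*(c^3 + c^2 - 10*c + 8) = c*(c - 1)*(c^2 + 2*c - 8) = c*(c - 2)*(c - 1)*(c + 4)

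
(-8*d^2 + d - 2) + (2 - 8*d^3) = -8*d^3 - 8*d^2 + d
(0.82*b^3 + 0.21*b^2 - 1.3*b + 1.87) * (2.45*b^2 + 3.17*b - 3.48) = 2.009*b^5 + 3.1139*b^4 - 5.3729*b^3 - 0.2703*b^2 + 10.4519*b - 6.5076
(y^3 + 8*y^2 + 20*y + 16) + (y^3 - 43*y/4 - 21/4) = 2*y^3 + 8*y^2 + 37*y/4 + 43/4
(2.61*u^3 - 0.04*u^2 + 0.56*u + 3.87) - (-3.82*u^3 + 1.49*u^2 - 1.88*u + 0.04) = 6.43*u^3 - 1.53*u^2 + 2.44*u + 3.83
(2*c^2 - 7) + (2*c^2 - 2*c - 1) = 4*c^2 - 2*c - 8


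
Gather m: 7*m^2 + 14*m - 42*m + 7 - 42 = 7*m^2 - 28*m - 35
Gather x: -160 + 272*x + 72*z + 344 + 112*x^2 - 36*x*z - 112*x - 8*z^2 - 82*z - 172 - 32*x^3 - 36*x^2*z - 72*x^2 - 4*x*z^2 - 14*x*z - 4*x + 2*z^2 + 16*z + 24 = -32*x^3 + x^2*(40 - 36*z) + x*(-4*z^2 - 50*z + 156) - 6*z^2 + 6*z + 36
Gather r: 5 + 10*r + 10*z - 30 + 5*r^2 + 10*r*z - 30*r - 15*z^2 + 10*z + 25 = 5*r^2 + r*(10*z - 20) - 15*z^2 + 20*z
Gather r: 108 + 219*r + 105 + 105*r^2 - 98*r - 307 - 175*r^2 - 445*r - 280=-70*r^2 - 324*r - 374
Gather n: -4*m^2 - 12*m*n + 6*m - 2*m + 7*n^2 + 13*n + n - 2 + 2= -4*m^2 + 4*m + 7*n^2 + n*(14 - 12*m)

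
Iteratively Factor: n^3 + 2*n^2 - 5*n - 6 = (n - 2)*(n^2 + 4*n + 3) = (n - 2)*(n + 3)*(n + 1)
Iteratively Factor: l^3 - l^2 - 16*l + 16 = (l + 4)*(l^2 - 5*l + 4) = (l - 1)*(l + 4)*(l - 4)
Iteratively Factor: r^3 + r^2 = (r)*(r^2 + r) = r^2*(r + 1)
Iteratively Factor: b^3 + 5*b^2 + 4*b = (b + 1)*(b^2 + 4*b) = b*(b + 1)*(b + 4)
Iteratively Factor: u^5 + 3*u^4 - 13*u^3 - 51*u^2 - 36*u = (u + 3)*(u^4 - 13*u^2 - 12*u) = u*(u + 3)*(u^3 - 13*u - 12) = u*(u - 4)*(u + 3)*(u^2 + 4*u + 3) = u*(u - 4)*(u + 3)^2*(u + 1)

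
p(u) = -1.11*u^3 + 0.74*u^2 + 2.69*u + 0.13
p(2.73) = -9.60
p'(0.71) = 2.06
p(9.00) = -724.91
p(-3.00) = 28.69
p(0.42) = 1.31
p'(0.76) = 1.89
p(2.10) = -1.24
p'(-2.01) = -13.74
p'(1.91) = -6.63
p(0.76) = 2.11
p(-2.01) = 6.73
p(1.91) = 0.23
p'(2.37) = -12.51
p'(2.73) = -18.09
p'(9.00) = -253.72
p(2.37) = -4.11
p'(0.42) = 2.72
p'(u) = -3.33*u^2 + 1.48*u + 2.69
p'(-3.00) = -31.72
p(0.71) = 2.02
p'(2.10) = -8.89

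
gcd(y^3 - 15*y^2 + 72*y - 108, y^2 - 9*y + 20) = 1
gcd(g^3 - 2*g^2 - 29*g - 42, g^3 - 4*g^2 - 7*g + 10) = g + 2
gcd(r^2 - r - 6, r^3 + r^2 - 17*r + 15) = r - 3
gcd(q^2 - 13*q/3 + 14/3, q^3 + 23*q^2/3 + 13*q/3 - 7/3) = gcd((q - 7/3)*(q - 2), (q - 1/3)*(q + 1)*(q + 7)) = 1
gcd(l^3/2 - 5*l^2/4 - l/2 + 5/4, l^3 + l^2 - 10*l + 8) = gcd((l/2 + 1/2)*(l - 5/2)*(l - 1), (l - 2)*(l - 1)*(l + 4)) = l - 1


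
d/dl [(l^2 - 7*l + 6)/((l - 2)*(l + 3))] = 4*(2*l^2 - 6*l + 9)/(l^4 + 2*l^3 - 11*l^2 - 12*l + 36)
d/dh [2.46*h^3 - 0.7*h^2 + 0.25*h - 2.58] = 7.38*h^2 - 1.4*h + 0.25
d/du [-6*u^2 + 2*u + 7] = 2 - 12*u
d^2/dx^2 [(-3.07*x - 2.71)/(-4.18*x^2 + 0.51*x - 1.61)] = ((3.07*x + 2.71)*(8.36*x - 0.51)*(16.72*x - 1.02) - (76.9956*x + 19.5242)*(4.18*x^2 - 0.51*x + 1.61))/(4.18*x^2 - 0.51*x + 1.61)^3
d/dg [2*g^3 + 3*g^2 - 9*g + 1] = 6*g^2 + 6*g - 9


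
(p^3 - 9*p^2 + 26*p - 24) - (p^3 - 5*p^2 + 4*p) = -4*p^2 + 22*p - 24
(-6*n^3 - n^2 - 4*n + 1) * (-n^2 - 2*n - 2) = 6*n^5 + 13*n^4 + 18*n^3 + 9*n^2 + 6*n - 2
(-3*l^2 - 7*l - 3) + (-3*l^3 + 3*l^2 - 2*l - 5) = -3*l^3 - 9*l - 8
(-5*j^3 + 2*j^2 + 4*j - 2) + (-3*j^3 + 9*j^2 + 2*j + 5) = -8*j^3 + 11*j^2 + 6*j + 3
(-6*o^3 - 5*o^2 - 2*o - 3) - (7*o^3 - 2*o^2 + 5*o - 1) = -13*o^3 - 3*o^2 - 7*o - 2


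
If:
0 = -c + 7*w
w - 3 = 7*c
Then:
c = -7/16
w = -1/16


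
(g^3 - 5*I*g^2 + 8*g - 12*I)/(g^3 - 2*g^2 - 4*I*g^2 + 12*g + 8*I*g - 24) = (g - I)/(g - 2)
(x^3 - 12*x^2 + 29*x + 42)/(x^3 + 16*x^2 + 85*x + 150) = (x^3 - 12*x^2 + 29*x + 42)/(x^3 + 16*x^2 + 85*x + 150)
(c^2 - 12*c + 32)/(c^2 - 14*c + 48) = (c - 4)/(c - 6)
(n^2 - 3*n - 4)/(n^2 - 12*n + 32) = (n + 1)/(n - 8)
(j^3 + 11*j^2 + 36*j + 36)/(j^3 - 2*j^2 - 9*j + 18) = (j^2 + 8*j + 12)/(j^2 - 5*j + 6)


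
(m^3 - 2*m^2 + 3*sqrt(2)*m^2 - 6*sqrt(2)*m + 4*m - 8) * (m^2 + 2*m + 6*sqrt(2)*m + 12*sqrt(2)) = m^5 + 9*sqrt(2)*m^4 + 36*m^3 - 12*sqrt(2)*m^2 - 160*m - 96*sqrt(2)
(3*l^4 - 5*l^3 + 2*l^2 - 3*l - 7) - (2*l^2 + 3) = 3*l^4 - 5*l^3 - 3*l - 10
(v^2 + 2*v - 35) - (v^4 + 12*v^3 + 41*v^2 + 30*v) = -v^4 - 12*v^3 - 40*v^2 - 28*v - 35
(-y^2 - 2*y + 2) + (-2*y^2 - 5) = -3*y^2 - 2*y - 3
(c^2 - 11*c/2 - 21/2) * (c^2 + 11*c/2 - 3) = c^4 - 175*c^2/4 - 165*c/4 + 63/2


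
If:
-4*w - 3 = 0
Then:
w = -3/4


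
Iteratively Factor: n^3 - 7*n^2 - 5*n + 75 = (n - 5)*(n^2 - 2*n - 15) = (n - 5)^2*(n + 3)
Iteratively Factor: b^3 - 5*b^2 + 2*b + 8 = (b + 1)*(b^2 - 6*b + 8) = (b - 2)*(b + 1)*(b - 4)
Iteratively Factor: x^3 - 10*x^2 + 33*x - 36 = (x - 4)*(x^2 - 6*x + 9) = (x - 4)*(x - 3)*(x - 3)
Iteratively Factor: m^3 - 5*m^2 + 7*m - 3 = (m - 1)*(m^2 - 4*m + 3) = (m - 3)*(m - 1)*(m - 1)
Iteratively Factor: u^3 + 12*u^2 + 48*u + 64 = (u + 4)*(u^2 + 8*u + 16) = (u + 4)^2*(u + 4)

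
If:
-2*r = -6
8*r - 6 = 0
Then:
No Solution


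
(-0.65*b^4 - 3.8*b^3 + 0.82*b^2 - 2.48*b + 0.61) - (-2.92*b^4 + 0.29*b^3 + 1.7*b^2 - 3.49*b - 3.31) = 2.27*b^4 - 4.09*b^3 - 0.88*b^2 + 1.01*b + 3.92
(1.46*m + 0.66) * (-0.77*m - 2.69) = -1.1242*m^2 - 4.4356*m - 1.7754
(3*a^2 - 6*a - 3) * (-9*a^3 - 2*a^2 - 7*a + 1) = -27*a^5 + 48*a^4 + 18*a^3 + 51*a^2 + 15*a - 3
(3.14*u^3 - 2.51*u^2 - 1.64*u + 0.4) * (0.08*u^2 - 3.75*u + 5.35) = 0.2512*u^5 - 11.9758*u^4 + 26.0803*u^3 - 7.2465*u^2 - 10.274*u + 2.14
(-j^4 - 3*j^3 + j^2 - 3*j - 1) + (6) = -j^4 - 3*j^3 + j^2 - 3*j + 5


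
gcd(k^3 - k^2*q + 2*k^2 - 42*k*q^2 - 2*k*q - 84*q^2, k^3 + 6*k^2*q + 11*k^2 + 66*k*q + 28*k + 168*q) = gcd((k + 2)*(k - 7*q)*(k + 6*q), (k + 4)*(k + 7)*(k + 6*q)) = k + 6*q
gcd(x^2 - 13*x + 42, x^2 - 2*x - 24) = x - 6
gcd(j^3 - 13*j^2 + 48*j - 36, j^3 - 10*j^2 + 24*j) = j - 6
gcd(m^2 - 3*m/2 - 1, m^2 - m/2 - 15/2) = 1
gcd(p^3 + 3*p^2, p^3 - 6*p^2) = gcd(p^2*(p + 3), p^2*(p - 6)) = p^2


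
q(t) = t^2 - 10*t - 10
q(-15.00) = 365.00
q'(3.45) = -3.10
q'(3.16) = -3.68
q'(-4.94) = -19.88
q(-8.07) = 135.82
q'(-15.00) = -40.00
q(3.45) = -32.60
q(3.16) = -31.61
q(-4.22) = 50.01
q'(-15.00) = -40.00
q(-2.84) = 26.47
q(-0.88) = -0.43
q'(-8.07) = -26.14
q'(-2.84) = -15.68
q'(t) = 2*t - 10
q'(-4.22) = -18.44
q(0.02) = -10.20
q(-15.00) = 365.00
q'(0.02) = -9.96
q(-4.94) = 63.80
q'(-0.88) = -11.76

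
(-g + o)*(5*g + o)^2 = -25*g^3 + 15*g^2*o + 9*g*o^2 + o^3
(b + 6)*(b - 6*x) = b^2 - 6*b*x + 6*b - 36*x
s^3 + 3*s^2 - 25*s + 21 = (s - 3)*(s - 1)*(s + 7)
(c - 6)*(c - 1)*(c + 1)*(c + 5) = c^4 - c^3 - 31*c^2 + c + 30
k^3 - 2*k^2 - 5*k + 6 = (k - 3)*(k - 1)*(k + 2)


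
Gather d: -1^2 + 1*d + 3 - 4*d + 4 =6 - 3*d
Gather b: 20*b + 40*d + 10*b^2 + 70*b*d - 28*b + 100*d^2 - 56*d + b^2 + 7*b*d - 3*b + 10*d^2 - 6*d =11*b^2 + b*(77*d - 11) + 110*d^2 - 22*d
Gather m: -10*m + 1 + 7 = 8 - 10*m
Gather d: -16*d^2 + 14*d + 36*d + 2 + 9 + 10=-16*d^2 + 50*d + 21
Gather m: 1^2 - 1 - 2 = -2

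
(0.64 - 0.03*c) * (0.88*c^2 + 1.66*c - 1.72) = -0.0264*c^3 + 0.5134*c^2 + 1.114*c - 1.1008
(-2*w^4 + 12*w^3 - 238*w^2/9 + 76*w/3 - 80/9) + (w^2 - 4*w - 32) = -2*w^4 + 12*w^3 - 229*w^2/9 + 64*w/3 - 368/9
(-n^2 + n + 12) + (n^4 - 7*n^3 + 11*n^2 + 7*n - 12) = n^4 - 7*n^3 + 10*n^2 + 8*n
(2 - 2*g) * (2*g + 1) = -4*g^2 + 2*g + 2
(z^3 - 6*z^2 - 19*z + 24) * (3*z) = 3*z^4 - 18*z^3 - 57*z^2 + 72*z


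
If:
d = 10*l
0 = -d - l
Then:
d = 0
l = 0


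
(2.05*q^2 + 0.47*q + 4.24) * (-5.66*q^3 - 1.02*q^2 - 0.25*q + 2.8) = -11.603*q^5 - 4.7512*q^4 - 24.9903*q^3 + 1.2977*q^2 + 0.256*q + 11.872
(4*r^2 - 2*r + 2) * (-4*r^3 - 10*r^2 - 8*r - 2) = -16*r^5 - 32*r^4 - 20*r^3 - 12*r^2 - 12*r - 4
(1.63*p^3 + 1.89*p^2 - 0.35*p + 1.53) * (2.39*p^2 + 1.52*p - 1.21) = 3.8957*p^5 + 6.9947*p^4 + 0.0640000000000001*p^3 + 0.837800000000001*p^2 + 2.7491*p - 1.8513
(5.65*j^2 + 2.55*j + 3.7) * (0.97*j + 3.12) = 5.4805*j^3 + 20.1015*j^2 + 11.545*j + 11.544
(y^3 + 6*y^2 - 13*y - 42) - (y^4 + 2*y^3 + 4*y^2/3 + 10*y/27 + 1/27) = -y^4 - y^3 + 14*y^2/3 - 361*y/27 - 1135/27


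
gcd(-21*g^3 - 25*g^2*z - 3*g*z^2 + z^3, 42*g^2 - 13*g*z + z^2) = -7*g + z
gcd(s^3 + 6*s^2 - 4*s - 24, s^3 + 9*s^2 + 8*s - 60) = s^2 + 4*s - 12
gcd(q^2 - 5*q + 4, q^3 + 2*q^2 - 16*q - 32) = q - 4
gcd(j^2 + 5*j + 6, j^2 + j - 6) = j + 3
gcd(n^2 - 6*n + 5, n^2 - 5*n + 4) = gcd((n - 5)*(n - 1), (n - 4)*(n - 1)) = n - 1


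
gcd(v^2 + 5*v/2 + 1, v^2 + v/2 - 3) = v + 2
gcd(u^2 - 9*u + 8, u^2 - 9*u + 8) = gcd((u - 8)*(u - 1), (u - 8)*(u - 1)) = u^2 - 9*u + 8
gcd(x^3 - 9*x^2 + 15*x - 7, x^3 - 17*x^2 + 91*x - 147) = x - 7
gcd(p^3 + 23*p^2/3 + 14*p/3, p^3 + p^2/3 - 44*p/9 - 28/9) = p + 2/3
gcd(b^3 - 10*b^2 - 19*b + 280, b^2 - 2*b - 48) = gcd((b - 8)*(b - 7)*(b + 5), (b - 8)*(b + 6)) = b - 8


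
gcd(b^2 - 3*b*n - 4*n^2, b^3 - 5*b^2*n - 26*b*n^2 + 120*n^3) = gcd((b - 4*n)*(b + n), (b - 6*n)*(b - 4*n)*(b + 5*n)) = b - 4*n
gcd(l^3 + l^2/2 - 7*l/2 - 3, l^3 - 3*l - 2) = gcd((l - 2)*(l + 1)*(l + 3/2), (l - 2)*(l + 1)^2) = l^2 - l - 2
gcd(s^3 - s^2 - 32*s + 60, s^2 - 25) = s - 5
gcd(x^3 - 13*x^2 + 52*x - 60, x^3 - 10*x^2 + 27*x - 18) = x - 6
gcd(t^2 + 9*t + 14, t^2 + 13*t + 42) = t + 7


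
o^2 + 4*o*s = o*(o + 4*s)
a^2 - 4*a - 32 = (a - 8)*(a + 4)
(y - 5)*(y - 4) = y^2 - 9*y + 20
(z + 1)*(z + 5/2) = z^2 + 7*z/2 + 5/2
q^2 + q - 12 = (q - 3)*(q + 4)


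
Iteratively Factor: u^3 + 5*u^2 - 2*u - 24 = (u - 2)*(u^2 + 7*u + 12) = (u - 2)*(u + 3)*(u + 4)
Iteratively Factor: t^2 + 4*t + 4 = (t + 2)*(t + 2)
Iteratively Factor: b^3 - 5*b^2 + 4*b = (b - 4)*(b^2 - b) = b*(b - 4)*(b - 1)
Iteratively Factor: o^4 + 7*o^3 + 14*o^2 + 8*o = (o + 4)*(o^3 + 3*o^2 + 2*o) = (o + 2)*(o + 4)*(o^2 + o) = o*(o + 2)*(o + 4)*(o + 1)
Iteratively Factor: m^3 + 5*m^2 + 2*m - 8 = (m + 2)*(m^2 + 3*m - 4) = (m - 1)*(m + 2)*(m + 4)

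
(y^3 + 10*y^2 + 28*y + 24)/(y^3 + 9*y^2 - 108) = (y^2 + 4*y + 4)/(y^2 + 3*y - 18)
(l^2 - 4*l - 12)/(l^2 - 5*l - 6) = (l + 2)/(l + 1)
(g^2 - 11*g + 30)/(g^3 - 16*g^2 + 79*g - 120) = (g - 6)/(g^2 - 11*g + 24)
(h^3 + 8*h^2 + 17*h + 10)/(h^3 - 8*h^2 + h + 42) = (h^2 + 6*h + 5)/(h^2 - 10*h + 21)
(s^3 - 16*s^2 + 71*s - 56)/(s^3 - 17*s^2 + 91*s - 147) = (s^2 - 9*s + 8)/(s^2 - 10*s + 21)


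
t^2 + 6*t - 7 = (t - 1)*(t + 7)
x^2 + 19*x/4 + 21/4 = (x + 7/4)*(x + 3)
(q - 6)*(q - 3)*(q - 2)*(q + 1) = q^4 - 10*q^3 + 25*q^2 - 36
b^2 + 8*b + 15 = (b + 3)*(b + 5)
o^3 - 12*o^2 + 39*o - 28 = (o - 7)*(o - 4)*(o - 1)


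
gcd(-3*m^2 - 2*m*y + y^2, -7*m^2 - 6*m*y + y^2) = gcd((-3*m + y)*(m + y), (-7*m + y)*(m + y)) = m + y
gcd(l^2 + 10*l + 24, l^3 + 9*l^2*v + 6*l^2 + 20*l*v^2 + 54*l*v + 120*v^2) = l + 6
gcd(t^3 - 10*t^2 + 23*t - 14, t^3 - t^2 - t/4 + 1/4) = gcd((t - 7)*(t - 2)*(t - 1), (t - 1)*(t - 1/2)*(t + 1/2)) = t - 1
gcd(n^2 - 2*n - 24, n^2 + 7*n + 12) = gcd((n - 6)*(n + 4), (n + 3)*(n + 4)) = n + 4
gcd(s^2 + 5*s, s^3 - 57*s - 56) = 1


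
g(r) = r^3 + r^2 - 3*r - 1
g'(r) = 3*r^2 + 2*r - 3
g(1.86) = 3.31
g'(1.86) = 11.10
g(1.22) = -1.36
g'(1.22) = 3.91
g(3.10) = 29.10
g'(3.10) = 32.03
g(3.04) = 27.22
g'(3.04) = 30.80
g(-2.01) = 0.95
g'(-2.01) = 5.10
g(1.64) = 1.18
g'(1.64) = 8.35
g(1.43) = -0.32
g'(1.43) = 5.99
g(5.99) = 231.83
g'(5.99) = 116.62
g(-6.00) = -163.00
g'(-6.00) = 93.00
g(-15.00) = -3106.00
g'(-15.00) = 642.00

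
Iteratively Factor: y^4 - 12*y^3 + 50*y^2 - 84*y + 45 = (y - 1)*(y^3 - 11*y^2 + 39*y - 45) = (y - 5)*(y - 1)*(y^2 - 6*y + 9) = (y - 5)*(y - 3)*(y - 1)*(y - 3)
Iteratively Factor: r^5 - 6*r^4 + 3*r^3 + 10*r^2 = (r)*(r^4 - 6*r^3 + 3*r^2 + 10*r) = r*(r - 2)*(r^3 - 4*r^2 - 5*r) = r^2*(r - 2)*(r^2 - 4*r - 5) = r^2*(r - 2)*(r + 1)*(r - 5)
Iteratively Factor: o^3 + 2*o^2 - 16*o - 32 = (o + 2)*(o^2 - 16) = (o - 4)*(o + 2)*(o + 4)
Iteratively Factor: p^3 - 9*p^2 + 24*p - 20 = (p - 5)*(p^2 - 4*p + 4) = (p - 5)*(p - 2)*(p - 2)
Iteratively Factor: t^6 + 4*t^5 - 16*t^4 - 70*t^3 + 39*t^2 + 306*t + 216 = (t - 3)*(t^5 + 7*t^4 + 5*t^3 - 55*t^2 - 126*t - 72) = (t - 3)*(t + 2)*(t^4 + 5*t^3 - 5*t^2 - 45*t - 36) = (t - 3)*(t + 1)*(t + 2)*(t^3 + 4*t^2 - 9*t - 36) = (t - 3)^2*(t + 1)*(t + 2)*(t^2 + 7*t + 12) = (t - 3)^2*(t + 1)*(t + 2)*(t + 3)*(t + 4)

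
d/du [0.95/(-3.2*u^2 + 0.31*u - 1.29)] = (6.08*u - 0.2945)/(3.2*u^2 - 0.31*u + 1.29)^2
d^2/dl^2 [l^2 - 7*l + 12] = 2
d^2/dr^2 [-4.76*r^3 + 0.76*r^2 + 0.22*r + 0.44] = 1.52 - 28.56*r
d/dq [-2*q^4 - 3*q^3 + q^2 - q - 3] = -8*q^3 - 9*q^2 + 2*q - 1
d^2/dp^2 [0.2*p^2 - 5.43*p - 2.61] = 0.400000000000000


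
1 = 1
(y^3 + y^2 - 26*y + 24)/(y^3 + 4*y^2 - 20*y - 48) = (y - 1)/(y + 2)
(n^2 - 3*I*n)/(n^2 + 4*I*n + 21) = n/(n + 7*I)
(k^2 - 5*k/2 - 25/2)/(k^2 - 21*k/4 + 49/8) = 4*(2*k^2 - 5*k - 25)/(8*k^2 - 42*k + 49)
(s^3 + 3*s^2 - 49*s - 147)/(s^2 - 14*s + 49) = (s^2 + 10*s + 21)/(s - 7)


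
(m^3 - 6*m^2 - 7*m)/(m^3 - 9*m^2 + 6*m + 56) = m*(m + 1)/(m^2 - 2*m - 8)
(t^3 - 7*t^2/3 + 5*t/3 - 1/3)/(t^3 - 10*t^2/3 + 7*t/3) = (3*t^2 - 4*t + 1)/(t*(3*t - 7))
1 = 1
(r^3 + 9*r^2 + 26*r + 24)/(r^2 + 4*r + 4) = (r^2 + 7*r + 12)/(r + 2)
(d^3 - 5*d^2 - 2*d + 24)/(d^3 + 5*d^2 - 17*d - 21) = (d^2 - 2*d - 8)/(d^2 + 8*d + 7)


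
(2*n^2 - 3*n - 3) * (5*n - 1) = 10*n^3 - 17*n^2 - 12*n + 3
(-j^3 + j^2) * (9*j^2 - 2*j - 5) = -9*j^5 + 11*j^4 + 3*j^3 - 5*j^2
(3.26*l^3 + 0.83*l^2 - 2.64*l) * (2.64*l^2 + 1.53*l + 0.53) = 8.6064*l^5 + 7.179*l^4 - 3.9719*l^3 - 3.5993*l^2 - 1.3992*l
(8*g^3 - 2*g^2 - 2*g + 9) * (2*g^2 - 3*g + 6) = 16*g^5 - 28*g^4 + 50*g^3 + 12*g^2 - 39*g + 54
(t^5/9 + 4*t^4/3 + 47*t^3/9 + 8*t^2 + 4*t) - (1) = t^5/9 + 4*t^4/3 + 47*t^3/9 + 8*t^2 + 4*t - 1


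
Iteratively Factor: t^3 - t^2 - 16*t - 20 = (t - 5)*(t^2 + 4*t + 4) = (t - 5)*(t + 2)*(t + 2)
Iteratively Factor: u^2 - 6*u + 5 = (u - 5)*(u - 1)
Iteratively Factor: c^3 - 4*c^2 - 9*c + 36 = (c + 3)*(c^2 - 7*c + 12) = (c - 4)*(c + 3)*(c - 3)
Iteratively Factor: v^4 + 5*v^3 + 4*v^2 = (v + 1)*(v^3 + 4*v^2) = v*(v + 1)*(v^2 + 4*v) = v^2*(v + 1)*(v + 4)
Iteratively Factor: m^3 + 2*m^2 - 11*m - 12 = (m + 1)*(m^2 + m - 12) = (m + 1)*(m + 4)*(m - 3)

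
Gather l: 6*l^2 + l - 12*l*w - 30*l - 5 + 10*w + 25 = 6*l^2 + l*(-12*w - 29) + 10*w + 20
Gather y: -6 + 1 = -5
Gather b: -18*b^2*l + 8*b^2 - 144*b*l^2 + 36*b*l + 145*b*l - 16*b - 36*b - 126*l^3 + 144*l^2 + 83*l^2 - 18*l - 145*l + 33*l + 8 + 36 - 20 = b^2*(8 - 18*l) + b*(-144*l^2 + 181*l - 52) - 126*l^3 + 227*l^2 - 130*l + 24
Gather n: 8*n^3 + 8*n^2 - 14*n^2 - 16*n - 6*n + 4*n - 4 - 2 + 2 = 8*n^3 - 6*n^2 - 18*n - 4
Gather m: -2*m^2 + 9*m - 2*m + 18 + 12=-2*m^2 + 7*m + 30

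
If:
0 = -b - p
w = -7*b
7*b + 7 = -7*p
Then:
No Solution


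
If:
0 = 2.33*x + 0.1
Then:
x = -0.04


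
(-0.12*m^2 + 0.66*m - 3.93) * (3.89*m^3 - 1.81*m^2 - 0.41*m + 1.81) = -0.4668*m^5 + 2.7846*m^4 - 16.4331*m^3 + 6.6255*m^2 + 2.8059*m - 7.1133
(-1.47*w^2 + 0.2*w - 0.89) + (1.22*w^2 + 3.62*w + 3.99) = -0.25*w^2 + 3.82*w + 3.1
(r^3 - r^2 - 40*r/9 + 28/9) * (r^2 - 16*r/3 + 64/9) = r^5 - 19*r^4/3 + 8*r^3 + 532*r^2/27 - 3904*r/81 + 1792/81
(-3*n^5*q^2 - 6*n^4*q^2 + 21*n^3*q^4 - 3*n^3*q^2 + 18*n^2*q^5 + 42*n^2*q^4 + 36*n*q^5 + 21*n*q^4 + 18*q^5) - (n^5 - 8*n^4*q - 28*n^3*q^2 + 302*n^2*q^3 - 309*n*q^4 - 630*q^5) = -3*n^5*q^2 - n^5 - 6*n^4*q^2 + 8*n^4*q + 21*n^3*q^4 + 25*n^3*q^2 + 18*n^2*q^5 + 42*n^2*q^4 - 302*n^2*q^3 + 36*n*q^5 + 330*n*q^4 + 648*q^5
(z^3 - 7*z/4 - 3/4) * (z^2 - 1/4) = z^5 - 2*z^3 - 3*z^2/4 + 7*z/16 + 3/16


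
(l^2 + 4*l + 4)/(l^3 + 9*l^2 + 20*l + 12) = (l + 2)/(l^2 + 7*l + 6)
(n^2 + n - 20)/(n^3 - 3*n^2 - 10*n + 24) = (n + 5)/(n^2 + n - 6)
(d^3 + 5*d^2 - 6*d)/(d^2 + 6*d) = d - 1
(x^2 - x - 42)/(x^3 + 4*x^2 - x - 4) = (x^2 - x - 42)/(x^3 + 4*x^2 - x - 4)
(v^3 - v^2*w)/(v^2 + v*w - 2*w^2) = v^2/(v + 2*w)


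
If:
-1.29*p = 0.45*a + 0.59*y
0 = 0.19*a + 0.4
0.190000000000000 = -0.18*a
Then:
No Solution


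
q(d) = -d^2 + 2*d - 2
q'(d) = 2 - 2*d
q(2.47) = -3.16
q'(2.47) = -2.94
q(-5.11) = -38.33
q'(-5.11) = 12.22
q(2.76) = -4.10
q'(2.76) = -3.52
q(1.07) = -1.00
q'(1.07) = -0.14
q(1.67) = -1.45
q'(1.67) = -1.34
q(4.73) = -14.91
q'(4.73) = -7.46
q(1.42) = -1.18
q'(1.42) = -0.84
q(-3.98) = -25.80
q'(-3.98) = 9.96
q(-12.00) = -170.00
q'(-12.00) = 26.00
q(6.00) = -26.00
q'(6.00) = -10.00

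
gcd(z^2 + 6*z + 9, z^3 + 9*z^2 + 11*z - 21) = z + 3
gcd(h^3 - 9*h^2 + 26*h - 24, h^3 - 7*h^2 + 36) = h - 3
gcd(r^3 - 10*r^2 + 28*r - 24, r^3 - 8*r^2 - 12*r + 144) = r - 6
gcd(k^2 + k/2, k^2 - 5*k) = k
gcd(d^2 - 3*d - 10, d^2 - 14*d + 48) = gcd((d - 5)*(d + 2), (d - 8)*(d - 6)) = 1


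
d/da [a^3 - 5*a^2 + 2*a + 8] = 3*a^2 - 10*a + 2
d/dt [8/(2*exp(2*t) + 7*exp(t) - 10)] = (-32*exp(t) - 56)*exp(t)/(2*exp(2*t) + 7*exp(t) - 10)^2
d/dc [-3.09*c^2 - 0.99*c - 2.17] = -6.18*c - 0.99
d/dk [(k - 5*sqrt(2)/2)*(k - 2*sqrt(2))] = 2*k - 9*sqrt(2)/2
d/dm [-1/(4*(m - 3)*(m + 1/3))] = 3*(3*m - 4)/(2*(m - 3)^2*(3*m + 1)^2)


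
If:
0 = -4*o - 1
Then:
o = -1/4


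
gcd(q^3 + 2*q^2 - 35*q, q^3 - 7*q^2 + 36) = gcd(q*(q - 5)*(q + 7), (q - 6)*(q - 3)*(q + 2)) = 1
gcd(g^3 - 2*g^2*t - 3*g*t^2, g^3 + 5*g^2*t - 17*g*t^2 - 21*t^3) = -g^2 + 2*g*t + 3*t^2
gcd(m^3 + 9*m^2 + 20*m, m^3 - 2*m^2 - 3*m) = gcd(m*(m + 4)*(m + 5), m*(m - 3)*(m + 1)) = m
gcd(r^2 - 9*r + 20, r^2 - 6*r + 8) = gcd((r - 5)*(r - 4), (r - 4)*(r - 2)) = r - 4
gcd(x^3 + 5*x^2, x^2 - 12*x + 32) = 1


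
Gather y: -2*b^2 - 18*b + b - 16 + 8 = -2*b^2 - 17*b - 8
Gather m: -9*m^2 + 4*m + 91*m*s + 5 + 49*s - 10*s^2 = -9*m^2 + m*(91*s + 4) - 10*s^2 + 49*s + 5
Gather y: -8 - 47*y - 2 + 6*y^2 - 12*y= 6*y^2 - 59*y - 10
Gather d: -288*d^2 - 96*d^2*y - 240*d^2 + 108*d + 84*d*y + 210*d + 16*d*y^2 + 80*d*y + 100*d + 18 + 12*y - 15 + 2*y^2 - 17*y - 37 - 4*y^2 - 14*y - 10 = d^2*(-96*y - 528) + d*(16*y^2 + 164*y + 418) - 2*y^2 - 19*y - 44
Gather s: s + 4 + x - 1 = s + x + 3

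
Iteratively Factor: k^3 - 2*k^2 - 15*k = (k)*(k^2 - 2*k - 15) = k*(k + 3)*(k - 5)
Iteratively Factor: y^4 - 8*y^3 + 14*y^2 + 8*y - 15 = (y - 3)*(y^3 - 5*y^2 - y + 5) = (y - 3)*(y - 1)*(y^2 - 4*y - 5) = (y - 3)*(y - 1)*(y + 1)*(y - 5)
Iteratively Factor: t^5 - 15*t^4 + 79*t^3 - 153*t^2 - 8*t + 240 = (t - 4)*(t^4 - 11*t^3 + 35*t^2 - 13*t - 60) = (t - 4)*(t + 1)*(t^3 - 12*t^2 + 47*t - 60) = (t - 5)*(t - 4)*(t + 1)*(t^2 - 7*t + 12) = (t - 5)*(t - 4)^2*(t + 1)*(t - 3)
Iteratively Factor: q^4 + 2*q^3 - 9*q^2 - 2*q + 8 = (q + 4)*(q^3 - 2*q^2 - q + 2) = (q + 1)*(q + 4)*(q^2 - 3*q + 2) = (q - 1)*(q + 1)*(q + 4)*(q - 2)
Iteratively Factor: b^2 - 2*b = (b - 2)*(b)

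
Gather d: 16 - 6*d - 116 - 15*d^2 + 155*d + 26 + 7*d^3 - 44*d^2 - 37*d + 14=7*d^3 - 59*d^2 + 112*d - 60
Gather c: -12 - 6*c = -6*c - 12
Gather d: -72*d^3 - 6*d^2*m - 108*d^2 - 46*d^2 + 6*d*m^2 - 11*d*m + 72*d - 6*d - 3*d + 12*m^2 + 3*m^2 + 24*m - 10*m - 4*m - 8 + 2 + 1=-72*d^3 + d^2*(-6*m - 154) + d*(6*m^2 - 11*m + 63) + 15*m^2 + 10*m - 5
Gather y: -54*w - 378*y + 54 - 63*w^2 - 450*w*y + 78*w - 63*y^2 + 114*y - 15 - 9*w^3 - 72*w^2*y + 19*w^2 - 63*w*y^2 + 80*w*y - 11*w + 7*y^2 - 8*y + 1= -9*w^3 - 44*w^2 + 13*w + y^2*(-63*w - 56) + y*(-72*w^2 - 370*w - 272) + 40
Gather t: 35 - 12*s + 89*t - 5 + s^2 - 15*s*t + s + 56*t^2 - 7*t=s^2 - 11*s + 56*t^2 + t*(82 - 15*s) + 30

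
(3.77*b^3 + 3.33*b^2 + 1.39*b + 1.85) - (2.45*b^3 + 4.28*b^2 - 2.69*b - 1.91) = 1.32*b^3 - 0.95*b^2 + 4.08*b + 3.76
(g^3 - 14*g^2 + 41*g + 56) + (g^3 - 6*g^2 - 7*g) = 2*g^3 - 20*g^2 + 34*g + 56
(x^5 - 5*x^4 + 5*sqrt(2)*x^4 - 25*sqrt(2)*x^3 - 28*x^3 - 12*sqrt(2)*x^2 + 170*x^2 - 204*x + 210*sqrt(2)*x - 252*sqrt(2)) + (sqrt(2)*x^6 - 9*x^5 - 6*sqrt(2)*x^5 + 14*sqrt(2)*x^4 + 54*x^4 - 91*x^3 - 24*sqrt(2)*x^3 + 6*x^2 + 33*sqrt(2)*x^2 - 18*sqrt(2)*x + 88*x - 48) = sqrt(2)*x^6 - 6*sqrt(2)*x^5 - 8*x^5 + 19*sqrt(2)*x^4 + 49*x^4 - 119*x^3 - 49*sqrt(2)*x^3 + 21*sqrt(2)*x^2 + 176*x^2 - 116*x + 192*sqrt(2)*x - 252*sqrt(2) - 48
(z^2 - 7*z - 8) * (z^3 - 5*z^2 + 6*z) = z^5 - 12*z^4 + 33*z^3 - 2*z^2 - 48*z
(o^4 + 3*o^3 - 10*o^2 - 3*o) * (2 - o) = -o^5 - o^4 + 16*o^3 - 17*o^2 - 6*o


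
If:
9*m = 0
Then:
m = 0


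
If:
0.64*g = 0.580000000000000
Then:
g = 0.91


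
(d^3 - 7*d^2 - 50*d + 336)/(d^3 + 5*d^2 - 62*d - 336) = (d - 6)/(d + 6)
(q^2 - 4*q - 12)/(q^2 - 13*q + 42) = (q + 2)/(q - 7)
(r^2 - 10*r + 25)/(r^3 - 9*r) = (r^2 - 10*r + 25)/(r*(r^2 - 9))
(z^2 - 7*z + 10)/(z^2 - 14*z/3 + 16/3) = 3*(z - 5)/(3*z - 8)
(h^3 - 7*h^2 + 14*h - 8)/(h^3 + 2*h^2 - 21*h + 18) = (h^2 - 6*h + 8)/(h^2 + 3*h - 18)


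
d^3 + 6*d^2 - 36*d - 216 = (d - 6)*(d + 6)^2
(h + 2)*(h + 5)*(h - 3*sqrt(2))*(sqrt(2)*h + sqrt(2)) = sqrt(2)*h^4 - 6*h^3 + 8*sqrt(2)*h^3 - 48*h^2 + 17*sqrt(2)*h^2 - 102*h + 10*sqrt(2)*h - 60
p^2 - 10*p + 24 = (p - 6)*(p - 4)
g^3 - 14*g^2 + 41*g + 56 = (g - 8)*(g - 7)*(g + 1)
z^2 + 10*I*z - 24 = (z + 4*I)*(z + 6*I)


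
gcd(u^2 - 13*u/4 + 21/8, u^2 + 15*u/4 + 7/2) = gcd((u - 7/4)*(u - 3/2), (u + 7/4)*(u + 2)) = 1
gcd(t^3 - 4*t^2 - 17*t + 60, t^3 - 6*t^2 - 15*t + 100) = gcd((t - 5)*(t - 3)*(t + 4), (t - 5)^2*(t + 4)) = t^2 - t - 20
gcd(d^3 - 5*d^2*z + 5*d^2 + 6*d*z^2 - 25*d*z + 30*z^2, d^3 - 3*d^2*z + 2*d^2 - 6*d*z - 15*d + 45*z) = -d^2 + 3*d*z - 5*d + 15*z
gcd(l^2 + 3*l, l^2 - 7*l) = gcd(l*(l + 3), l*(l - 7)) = l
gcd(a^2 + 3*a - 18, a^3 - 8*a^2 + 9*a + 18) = a - 3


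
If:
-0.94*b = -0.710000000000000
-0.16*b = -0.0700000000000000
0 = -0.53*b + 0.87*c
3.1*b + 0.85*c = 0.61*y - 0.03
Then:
No Solution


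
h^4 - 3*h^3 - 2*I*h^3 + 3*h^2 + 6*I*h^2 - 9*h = h*(h - 3)*(h - 3*I)*(h + I)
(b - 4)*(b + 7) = b^2 + 3*b - 28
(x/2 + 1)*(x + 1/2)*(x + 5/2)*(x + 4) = x^4/2 + 9*x^3/2 + 109*x^2/8 + 63*x/4 + 5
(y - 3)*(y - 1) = y^2 - 4*y + 3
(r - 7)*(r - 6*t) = r^2 - 6*r*t - 7*r + 42*t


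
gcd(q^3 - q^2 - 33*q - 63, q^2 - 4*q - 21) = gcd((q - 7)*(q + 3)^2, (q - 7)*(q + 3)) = q^2 - 4*q - 21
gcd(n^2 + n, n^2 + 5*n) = n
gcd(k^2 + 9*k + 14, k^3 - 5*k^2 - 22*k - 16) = k + 2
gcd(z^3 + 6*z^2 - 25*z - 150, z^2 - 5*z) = z - 5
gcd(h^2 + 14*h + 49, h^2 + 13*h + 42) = h + 7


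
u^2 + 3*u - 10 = (u - 2)*(u + 5)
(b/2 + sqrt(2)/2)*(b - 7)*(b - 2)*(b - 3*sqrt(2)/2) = b^4/2 - 9*b^3/2 - sqrt(2)*b^3/4 + 9*sqrt(2)*b^2/4 + 11*b^2/2 - 7*sqrt(2)*b/2 + 27*b/2 - 21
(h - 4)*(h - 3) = h^2 - 7*h + 12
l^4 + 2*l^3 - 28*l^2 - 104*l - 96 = (l - 6)*(l + 2)^2*(l + 4)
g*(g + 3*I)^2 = g^3 + 6*I*g^2 - 9*g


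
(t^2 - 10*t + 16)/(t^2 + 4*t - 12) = (t - 8)/(t + 6)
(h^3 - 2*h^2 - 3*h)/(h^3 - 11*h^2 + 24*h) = (h + 1)/(h - 8)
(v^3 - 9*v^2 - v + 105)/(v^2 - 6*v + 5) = (v^2 - 4*v - 21)/(v - 1)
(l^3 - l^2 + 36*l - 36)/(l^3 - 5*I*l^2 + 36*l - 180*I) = (l - 1)/(l - 5*I)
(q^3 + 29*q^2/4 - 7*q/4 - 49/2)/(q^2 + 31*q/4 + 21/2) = (4*q^3 + 29*q^2 - 7*q - 98)/(4*q^2 + 31*q + 42)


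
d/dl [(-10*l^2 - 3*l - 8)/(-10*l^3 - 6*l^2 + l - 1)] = (-100*l^4 - 60*l^3 - 268*l^2 - 76*l + 11)/(100*l^6 + 120*l^5 + 16*l^4 + 8*l^3 + 13*l^2 - 2*l + 1)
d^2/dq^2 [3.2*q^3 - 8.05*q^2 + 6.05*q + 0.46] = 19.2*q - 16.1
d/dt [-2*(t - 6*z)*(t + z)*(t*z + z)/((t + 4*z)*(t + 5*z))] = 2*z*(-t^4 - 18*t^3*z - 21*t^2*z^2 - 14*t^2*z + 200*t*z^3 - 52*t*z^2 + 120*z^4 + 46*z^3)/(t^4 + 18*t^3*z + 121*t^2*z^2 + 360*t*z^3 + 400*z^4)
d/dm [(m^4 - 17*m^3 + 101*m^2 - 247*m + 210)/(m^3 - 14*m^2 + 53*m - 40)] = (m^4 - 18*m^3 + 91*m^2 - 108*m - 50)/(m^4 - 18*m^3 + 97*m^2 - 144*m + 64)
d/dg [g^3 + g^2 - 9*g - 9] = 3*g^2 + 2*g - 9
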